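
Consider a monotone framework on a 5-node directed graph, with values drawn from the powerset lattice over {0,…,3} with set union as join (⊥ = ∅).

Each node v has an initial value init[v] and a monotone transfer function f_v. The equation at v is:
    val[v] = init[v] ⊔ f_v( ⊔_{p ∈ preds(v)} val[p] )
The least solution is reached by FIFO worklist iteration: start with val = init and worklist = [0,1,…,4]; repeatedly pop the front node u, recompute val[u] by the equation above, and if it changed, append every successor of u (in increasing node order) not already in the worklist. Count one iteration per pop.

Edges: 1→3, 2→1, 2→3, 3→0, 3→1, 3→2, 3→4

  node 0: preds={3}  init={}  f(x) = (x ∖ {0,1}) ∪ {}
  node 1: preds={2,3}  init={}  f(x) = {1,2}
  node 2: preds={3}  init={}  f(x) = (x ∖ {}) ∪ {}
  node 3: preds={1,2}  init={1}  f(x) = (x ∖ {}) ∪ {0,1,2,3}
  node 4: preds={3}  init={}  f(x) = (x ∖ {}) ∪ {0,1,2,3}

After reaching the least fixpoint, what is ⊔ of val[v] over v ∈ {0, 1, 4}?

{0,1,2,3}

Worklist (10 pops):
  #1 pop 0: in={1} → {} (no change)
  #2 pop 1: in={1} → {1,2} (was {}); enqueue []
  #3 pop 2: in={1} → {1} (was {}); enqueue [1]
  #4 pop 3: in={1,2} → {0,1,2,3} (was {1}); enqueue [0,2]
  #5 pop 4: in={0,1,2,3} → {0,1,2,3} (was {}); enqueue []
  #6 pop 1: in={0,1,2,3} → {1,2} (no change)
  #7 pop 0: in={0,1,2,3} → {2,3} (was {}); enqueue []
  #8 pop 2: in={0,1,2,3} → {0,1,2,3} (was {1}); enqueue [1,3]
  #9 pop 1: in={0,1,2,3} → {1,2} (no change)
  #10 pop 3: in={0,1,2,3} → {0,1,2,3} (no change)

Fixpoint:
  val[0] = {2,3}
  val[1] = {1,2}
  val[2] = {0,1,2,3}
  val[3] = {0,1,2,3}
  val[4] = {0,1,2,3}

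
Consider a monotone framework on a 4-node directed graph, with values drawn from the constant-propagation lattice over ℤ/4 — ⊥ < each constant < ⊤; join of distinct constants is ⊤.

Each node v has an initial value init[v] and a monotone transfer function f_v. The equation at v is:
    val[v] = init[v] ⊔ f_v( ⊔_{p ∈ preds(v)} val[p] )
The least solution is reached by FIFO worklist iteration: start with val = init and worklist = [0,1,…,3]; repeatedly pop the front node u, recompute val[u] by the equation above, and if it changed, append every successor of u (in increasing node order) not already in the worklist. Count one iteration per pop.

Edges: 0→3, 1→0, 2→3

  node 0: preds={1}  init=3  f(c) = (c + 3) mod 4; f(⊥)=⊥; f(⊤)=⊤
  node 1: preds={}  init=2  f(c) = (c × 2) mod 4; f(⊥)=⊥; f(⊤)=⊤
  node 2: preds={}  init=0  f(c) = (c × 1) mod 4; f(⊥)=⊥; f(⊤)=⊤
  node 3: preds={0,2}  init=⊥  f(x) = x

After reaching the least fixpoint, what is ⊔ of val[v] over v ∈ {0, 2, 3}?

Worklist (4 pops):
  #1 pop 0: in=2 → ⊤ (was 3); enqueue []
  #2 pop 1: in=⊥ → 2 (no change)
  #3 pop 2: in=⊥ → 0 (no change)
  #4 pop 3: in=⊤ → ⊤ (was ⊥); enqueue []

Fixpoint:
  val[0] = ⊤
  val[1] = 2
  val[2] = 0
  val[3] = ⊤

⊤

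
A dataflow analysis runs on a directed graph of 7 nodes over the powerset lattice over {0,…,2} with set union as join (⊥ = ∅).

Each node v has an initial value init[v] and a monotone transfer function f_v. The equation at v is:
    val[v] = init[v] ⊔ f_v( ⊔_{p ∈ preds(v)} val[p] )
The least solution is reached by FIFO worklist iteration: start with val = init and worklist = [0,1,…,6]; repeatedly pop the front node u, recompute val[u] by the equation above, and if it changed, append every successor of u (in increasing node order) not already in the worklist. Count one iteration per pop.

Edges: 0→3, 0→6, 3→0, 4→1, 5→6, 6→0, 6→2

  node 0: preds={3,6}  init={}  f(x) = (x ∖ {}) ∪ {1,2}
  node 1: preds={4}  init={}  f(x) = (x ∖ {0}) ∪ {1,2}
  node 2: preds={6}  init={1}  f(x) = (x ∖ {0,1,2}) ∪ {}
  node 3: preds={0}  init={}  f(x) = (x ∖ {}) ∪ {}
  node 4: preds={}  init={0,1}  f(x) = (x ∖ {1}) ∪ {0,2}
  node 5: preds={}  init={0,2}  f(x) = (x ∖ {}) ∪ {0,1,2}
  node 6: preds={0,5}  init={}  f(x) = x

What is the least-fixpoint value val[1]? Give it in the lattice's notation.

{1,2}

Iteration log — 13 steps:
  step 1. node 0  ⊔preds={}  new={1,2}  old={}  +wl: 
  step 2. node 1  ⊔preds={0,1}  new={1,2}  old={}  +wl: 
  step 3. node 2  ⊔preds={}  new={1}  stable
  step 4. node 3  ⊔preds={1,2}  new={1,2}  old={}  +wl: 0
  step 5. node 4  ⊔preds={}  new={0,1,2}  old={0,1}  +wl: 1
  step 6. node 5  ⊔preds={}  new={0,1,2}  old={0,2}  +wl: 
  step 7. node 6  ⊔preds={0,1,2}  new={0,1,2}  old={}  +wl: 2
  step 8. node 0  ⊔preds={0,1,2}  new={0,1,2}  old={1,2}  +wl: 3,6
  step 9. node 1  ⊔preds={0,1,2}  new={1,2}  stable
  step 10. node 2  ⊔preds={0,1,2}  new={1}  stable
  step 11. node 3  ⊔preds={0,1,2}  new={0,1,2}  old={1,2}  +wl: 0
  step 12. node 6  ⊔preds={0,1,2}  new={0,1,2}  stable
  step 13. node 0  ⊔preds={0,1,2}  new={0,1,2}  stable

Least fixpoint reached:
  node 0: {0,1,2}
  node 1: {1,2}
  node 2: {1}
  node 3: {0,1,2}
  node 4: {0,1,2}
  node 5: {0,1,2}
  node 6: {0,1,2}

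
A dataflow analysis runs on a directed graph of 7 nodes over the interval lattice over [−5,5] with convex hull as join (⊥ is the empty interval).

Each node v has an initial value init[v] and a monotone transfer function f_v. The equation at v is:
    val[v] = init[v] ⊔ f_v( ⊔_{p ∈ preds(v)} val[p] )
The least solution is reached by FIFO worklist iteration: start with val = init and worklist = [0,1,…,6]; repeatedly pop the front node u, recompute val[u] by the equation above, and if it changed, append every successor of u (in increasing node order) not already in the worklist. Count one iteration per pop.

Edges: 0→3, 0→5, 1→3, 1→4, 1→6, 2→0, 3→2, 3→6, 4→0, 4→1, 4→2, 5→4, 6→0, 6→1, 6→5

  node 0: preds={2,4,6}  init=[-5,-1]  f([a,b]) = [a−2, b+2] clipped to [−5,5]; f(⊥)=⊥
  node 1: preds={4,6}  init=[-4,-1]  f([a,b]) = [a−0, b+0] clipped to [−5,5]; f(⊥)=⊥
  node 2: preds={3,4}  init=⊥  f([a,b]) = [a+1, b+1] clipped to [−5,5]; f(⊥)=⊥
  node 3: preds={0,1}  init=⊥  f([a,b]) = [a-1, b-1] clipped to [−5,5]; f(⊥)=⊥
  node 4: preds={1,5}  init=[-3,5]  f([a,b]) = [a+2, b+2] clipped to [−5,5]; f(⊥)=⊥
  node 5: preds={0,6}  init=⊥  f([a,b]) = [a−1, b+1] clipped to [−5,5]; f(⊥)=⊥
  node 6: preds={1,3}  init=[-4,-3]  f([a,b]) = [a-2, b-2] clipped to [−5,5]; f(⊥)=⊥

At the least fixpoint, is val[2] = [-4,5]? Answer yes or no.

yes

Iteration log — 16 steps:
  step 1. node 0  ⊔preds=[-4,5]  new=[-5,5]  old=[-5,-1]  +wl: 
  step 2. node 1  ⊔preds=[-4,5]  new=[-4,5]  old=[-4,-1]  +wl: 
  step 3. node 2  ⊔preds=[-3,5]  new=[-2,5]  old=⊥  +wl: 0
  step 4. node 3  ⊔preds=[-5,5]  new=[-5,4]  old=⊥  +wl: 2
  step 5. node 4  ⊔preds=[-4,5]  new=[-3,5]  stable
  step 6. node 5  ⊔preds=[-5,5]  new=[-5,5]  old=⊥  +wl: 4
  step 7. node 6  ⊔preds=[-5,5]  new=[-5,3]  old=[-4,-3]  +wl: 1,5
  step 8. node 0  ⊔preds=[-5,5]  new=[-5,5]  stable
  step 9. node 2  ⊔preds=[-5,5]  new=[-4,5]  old=[-2,5]  +wl: 0
  step 10. node 4  ⊔preds=[-5,5]  new=[-3,5]  stable
  step 11. node 1  ⊔preds=[-5,5]  new=[-5,5]  old=[-4,5]  +wl: 3,4,6
  step 12. node 5  ⊔preds=[-5,5]  new=[-5,5]  stable
  step 13. node 0  ⊔preds=[-5,5]  new=[-5,5]  stable
  step 14. node 3  ⊔preds=[-5,5]  new=[-5,4]  stable
  step 15. node 4  ⊔preds=[-5,5]  new=[-3,5]  stable
  step 16. node 6  ⊔preds=[-5,5]  new=[-5,3]  stable

Least fixpoint reached:
  node 0: [-5,5]
  node 1: [-5,5]
  node 2: [-4,5]
  node 3: [-5,4]
  node 4: [-3,5]
  node 5: [-5,5]
  node 6: [-5,3]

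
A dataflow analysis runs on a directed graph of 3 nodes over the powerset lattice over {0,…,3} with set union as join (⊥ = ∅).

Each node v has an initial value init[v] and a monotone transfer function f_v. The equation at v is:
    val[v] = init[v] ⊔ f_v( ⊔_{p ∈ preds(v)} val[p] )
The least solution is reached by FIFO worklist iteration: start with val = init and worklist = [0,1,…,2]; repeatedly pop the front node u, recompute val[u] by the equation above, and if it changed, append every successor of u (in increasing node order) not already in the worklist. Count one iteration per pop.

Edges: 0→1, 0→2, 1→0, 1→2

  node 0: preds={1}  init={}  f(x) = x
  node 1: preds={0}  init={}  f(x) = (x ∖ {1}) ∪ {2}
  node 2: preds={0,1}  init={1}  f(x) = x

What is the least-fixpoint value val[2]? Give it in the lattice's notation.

{1,2}

Worklist (6 pops):
  #1 pop 0: in={} → {} (no change)
  #2 pop 1: in={} → {2} (was {}); enqueue [0]
  #3 pop 2: in={2} → {1,2} (was {1}); enqueue []
  #4 pop 0: in={2} → {2} (was {}); enqueue [1,2]
  #5 pop 1: in={2} → {2} (no change)
  #6 pop 2: in={2} → {1,2} (no change)

Fixpoint:
  val[0] = {2}
  val[1] = {2}
  val[2] = {1,2}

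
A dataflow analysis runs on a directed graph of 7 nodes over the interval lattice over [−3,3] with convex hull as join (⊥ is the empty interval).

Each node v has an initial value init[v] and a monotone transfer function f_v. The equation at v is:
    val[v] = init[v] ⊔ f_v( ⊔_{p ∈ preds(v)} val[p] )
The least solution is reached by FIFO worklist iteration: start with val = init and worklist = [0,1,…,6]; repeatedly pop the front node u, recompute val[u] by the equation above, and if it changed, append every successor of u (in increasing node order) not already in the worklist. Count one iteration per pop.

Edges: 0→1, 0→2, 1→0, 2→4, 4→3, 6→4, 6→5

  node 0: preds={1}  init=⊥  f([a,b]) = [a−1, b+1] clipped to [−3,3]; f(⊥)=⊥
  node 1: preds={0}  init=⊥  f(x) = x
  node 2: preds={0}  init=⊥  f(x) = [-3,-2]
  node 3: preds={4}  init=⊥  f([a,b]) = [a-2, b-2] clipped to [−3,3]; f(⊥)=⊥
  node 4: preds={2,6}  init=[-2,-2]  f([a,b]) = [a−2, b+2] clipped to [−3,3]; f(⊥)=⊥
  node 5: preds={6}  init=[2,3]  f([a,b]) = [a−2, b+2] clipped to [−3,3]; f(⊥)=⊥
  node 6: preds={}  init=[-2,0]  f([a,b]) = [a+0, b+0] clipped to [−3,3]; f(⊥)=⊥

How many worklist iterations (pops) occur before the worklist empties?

8

Trace (8 dequeues):
  [1] u=0 | in ⊥ | out ⊥ | ==
  [2] u=1 | in ⊥ | out ⊥ | ==
  [3] u=2 | in ⊥ | out [-3,-2] | prev ⊥ | push {}
  [4] u=3 | in [-2,-2] | out [-3,-3] | prev ⊥ | push {}
  [5] u=4 | in [-3,0] | out [-3,2] | prev [-2,-2] | push {3}
  [6] u=5 | in [-2,0] | out [-3,3] | prev [2,3] | push {}
  [7] u=6 | in ⊥ | out [-2,0] | ==
  [8] u=3 | in [-3,2] | out [-3,0] | prev [-3,-3] | push {}

Converged values:
  [0] ⊥
  [1] ⊥
  [2] [-3,-2]
  [3] [-3,0]
  [4] [-3,2]
  [5] [-3,3]
  [6] [-2,0]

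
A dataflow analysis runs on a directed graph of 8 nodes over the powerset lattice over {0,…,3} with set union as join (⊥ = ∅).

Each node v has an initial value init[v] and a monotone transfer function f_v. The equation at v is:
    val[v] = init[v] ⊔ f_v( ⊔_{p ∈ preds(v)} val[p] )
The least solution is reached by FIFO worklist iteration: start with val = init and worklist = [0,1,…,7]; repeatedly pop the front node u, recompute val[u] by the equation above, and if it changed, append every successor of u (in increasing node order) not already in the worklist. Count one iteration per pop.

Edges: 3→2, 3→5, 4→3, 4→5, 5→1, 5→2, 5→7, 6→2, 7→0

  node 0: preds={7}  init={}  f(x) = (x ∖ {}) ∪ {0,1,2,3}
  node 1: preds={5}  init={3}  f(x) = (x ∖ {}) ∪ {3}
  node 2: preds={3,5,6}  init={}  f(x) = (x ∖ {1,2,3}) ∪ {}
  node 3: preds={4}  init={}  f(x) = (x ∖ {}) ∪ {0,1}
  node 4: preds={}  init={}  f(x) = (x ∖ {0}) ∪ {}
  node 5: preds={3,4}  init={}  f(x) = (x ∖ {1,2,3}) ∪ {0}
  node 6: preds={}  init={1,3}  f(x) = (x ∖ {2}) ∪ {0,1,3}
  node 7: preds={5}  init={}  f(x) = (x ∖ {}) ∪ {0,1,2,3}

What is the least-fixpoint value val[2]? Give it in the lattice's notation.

{0}

Trace (11 dequeues):
  [1] u=0 | in {} | out {0,1,2,3} | prev {} | push {}
  [2] u=1 | in {} | out {3} | ==
  [3] u=2 | in {1,3} | out {} | ==
  [4] u=3 | in {} | out {0,1} | prev {} | push {2}
  [5] u=4 | in {} | out {} | ==
  [6] u=5 | in {0,1} | out {0} | prev {} | push {1}
  [7] u=6 | in {} | out {0,1,3} | prev {1,3} | push {}
  [8] u=7 | in {0} | out {0,1,2,3} | prev {} | push {0}
  [9] u=2 | in {0,1,3} | out {0} | prev {} | push {}
  [10] u=1 | in {0} | out {0,3} | prev {3} | push {}
  [11] u=0 | in {0,1,2,3} | out {0,1,2,3} | ==

Converged values:
  [0] {0,1,2,3}
  [1] {0,3}
  [2] {0}
  [3] {0,1}
  [4] {}
  [5] {0}
  [6] {0,1,3}
  [7] {0,1,2,3}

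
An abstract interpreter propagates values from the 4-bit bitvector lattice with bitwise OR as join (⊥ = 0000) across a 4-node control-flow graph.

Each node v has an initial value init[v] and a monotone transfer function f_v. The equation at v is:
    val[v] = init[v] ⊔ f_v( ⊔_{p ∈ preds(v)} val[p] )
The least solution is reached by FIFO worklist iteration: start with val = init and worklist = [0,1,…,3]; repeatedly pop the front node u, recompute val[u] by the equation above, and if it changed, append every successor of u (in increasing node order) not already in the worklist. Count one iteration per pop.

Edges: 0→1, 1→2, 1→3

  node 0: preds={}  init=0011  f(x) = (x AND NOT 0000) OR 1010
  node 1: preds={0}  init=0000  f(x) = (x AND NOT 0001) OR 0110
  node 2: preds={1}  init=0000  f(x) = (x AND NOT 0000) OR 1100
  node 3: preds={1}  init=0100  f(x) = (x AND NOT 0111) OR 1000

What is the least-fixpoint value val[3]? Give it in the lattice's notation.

Iteration log — 4 steps:
  step 1. node 0  ⊔preds=0000  new=1011  old=0011  +wl: 
  step 2. node 1  ⊔preds=1011  new=1110  old=0000  +wl: 
  step 3. node 2  ⊔preds=1110  new=1110  old=0000  +wl: 
  step 4. node 3  ⊔preds=1110  new=1100  old=0100  +wl: 

Least fixpoint reached:
  node 0: 1011
  node 1: 1110
  node 2: 1110
  node 3: 1100

1100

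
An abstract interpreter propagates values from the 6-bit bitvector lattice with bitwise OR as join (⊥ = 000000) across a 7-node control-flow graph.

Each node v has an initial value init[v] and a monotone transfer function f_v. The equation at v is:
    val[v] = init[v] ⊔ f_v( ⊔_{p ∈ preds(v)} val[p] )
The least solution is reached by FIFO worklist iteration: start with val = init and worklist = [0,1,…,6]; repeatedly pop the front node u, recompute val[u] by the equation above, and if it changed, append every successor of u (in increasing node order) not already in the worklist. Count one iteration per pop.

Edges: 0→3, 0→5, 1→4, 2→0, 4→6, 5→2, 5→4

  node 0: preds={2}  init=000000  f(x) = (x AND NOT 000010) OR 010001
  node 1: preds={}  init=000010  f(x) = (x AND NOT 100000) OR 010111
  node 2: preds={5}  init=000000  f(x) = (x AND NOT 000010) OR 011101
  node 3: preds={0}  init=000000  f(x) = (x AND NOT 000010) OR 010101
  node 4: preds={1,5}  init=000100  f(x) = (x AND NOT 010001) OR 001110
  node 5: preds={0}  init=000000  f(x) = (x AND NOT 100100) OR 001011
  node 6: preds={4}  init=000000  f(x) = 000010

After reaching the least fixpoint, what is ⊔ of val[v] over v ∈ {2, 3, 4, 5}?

011111

Worklist (12 pops):
  #1 pop 0: in=000000 → 010001 (was 000000); enqueue []
  #2 pop 1: in=000000 → 010111 (was 000010); enqueue []
  #3 pop 2: in=000000 → 011101 (was 000000); enqueue [0]
  #4 pop 3: in=010001 → 010101 (was 000000); enqueue []
  #5 pop 4: in=010111 → 001110 (was 000100); enqueue []
  #6 pop 5: in=010001 → 011011 (was 000000); enqueue [2,4]
  #7 pop 6: in=001110 → 000010 (was 000000); enqueue []
  #8 pop 0: in=011101 → 011101 (was 010001); enqueue [3,5]
  #9 pop 2: in=011011 → 011101 (no change)
  #10 pop 4: in=011111 → 001110 (no change)
  #11 pop 3: in=011101 → 011101 (was 010101); enqueue []
  #12 pop 5: in=011101 → 011011 (no change)

Fixpoint:
  val[0] = 011101
  val[1] = 010111
  val[2] = 011101
  val[3] = 011101
  val[4] = 001110
  val[5] = 011011
  val[6] = 000010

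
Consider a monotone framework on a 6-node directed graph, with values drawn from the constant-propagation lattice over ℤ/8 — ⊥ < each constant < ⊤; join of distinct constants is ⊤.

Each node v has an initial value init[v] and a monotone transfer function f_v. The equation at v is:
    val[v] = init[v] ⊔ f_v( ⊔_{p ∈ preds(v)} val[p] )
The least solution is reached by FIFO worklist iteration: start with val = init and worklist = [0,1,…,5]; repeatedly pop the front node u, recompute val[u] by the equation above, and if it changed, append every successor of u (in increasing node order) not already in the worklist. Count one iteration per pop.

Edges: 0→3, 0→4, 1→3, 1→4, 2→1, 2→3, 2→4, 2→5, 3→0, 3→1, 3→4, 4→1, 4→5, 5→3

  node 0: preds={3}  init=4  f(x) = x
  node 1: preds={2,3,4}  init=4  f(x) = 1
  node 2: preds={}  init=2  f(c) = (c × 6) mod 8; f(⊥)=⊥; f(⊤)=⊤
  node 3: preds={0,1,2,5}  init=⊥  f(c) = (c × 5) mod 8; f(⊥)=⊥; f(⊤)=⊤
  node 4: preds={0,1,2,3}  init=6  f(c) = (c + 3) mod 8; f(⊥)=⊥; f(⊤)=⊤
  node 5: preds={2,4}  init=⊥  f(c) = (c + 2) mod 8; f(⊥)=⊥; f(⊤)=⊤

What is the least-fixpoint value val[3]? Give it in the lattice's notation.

⊤

Trace (10 dequeues):
  [1] u=0 | in ⊥ | out 4 | ==
  [2] u=1 | in ⊤ | out ⊤ | prev 4 | push {}
  [3] u=2 | in ⊥ | out 2 | ==
  [4] u=3 | in ⊤ | out ⊤ | prev ⊥ | push {0,1}
  [5] u=4 | in ⊤ | out ⊤ | prev 6 | push {}
  [6] u=5 | in ⊤ | out ⊤ | prev ⊥ | push {3}
  [7] u=0 | in ⊤ | out ⊤ | prev 4 | push {4}
  [8] u=1 | in ⊤ | out ⊤ | ==
  [9] u=3 | in ⊤ | out ⊤ | ==
  [10] u=4 | in ⊤ | out ⊤ | ==

Converged values:
  [0] ⊤
  [1] ⊤
  [2] 2
  [3] ⊤
  [4] ⊤
  [5] ⊤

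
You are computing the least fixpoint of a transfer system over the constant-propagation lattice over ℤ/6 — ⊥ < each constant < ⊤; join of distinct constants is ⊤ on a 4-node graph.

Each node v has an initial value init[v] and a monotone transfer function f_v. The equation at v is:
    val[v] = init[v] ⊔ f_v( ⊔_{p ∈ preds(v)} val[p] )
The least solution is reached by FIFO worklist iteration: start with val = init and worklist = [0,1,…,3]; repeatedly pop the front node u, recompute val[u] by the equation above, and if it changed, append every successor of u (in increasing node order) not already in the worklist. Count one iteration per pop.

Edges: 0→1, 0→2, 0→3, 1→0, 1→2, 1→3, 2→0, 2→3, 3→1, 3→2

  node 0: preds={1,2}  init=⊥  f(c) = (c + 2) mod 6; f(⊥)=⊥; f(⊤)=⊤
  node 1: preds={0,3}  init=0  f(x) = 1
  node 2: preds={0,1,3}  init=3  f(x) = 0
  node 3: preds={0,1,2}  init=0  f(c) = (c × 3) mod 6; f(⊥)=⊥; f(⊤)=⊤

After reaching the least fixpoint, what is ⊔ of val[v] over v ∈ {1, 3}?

⊤

Iteration log — 7 steps:
  step 1. node 0  ⊔preds=⊤  new=⊤  old=⊥  +wl: 
  step 2. node 1  ⊔preds=⊤  new=⊤  old=0  +wl: 0
  step 3. node 2  ⊔preds=⊤  new=⊤  old=3  +wl: 
  step 4. node 3  ⊔preds=⊤  new=⊤  old=0  +wl: 1,2
  step 5. node 0  ⊔preds=⊤  new=⊤  stable
  step 6. node 1  ⊔preds=⊤  new=⊤  stable
  step 7. node 2  ⊔preds=⊤  new=⊤  stable

Least fixpoint reached:
  node 0: ⊤
  node 1: ⊤
  node 2: ⊤
  node 3: ⊤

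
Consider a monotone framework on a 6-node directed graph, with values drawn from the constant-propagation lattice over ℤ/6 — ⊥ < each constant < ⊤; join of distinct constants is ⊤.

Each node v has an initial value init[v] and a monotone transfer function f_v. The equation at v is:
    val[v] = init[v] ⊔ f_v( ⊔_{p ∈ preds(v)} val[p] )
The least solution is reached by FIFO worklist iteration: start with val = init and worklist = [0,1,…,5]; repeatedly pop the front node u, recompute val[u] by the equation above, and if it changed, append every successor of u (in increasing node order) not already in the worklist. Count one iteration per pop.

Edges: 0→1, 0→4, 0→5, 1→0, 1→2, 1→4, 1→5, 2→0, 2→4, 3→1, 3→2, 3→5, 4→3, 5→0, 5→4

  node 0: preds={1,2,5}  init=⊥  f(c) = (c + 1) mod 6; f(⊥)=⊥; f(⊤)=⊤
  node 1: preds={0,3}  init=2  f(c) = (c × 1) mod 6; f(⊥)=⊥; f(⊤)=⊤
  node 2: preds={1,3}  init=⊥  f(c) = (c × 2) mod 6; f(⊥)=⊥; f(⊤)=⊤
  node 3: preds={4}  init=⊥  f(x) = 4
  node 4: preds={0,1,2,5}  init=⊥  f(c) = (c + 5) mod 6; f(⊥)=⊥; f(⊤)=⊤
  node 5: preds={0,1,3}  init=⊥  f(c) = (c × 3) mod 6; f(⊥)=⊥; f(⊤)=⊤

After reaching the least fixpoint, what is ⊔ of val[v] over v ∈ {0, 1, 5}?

⊤

Iteration log — 12 steps:
  step 1. node 0  ⊔preds=2  new=3  old=⊥  +wl: 
  step 2. node 1  ⊔preds=3  new=⊤  old=2  +wl: 0
  step 3. node 2  ⊔preds=⊤  new=⊤  old=⊥  +wl: 
  step 4. node 3  ⊔preds=⊥  new=4  old=⊥  +wl: 1,2
  step 5. node 4  ⊔preds=⊤  new=⊤  old=⊥  +wl: 3
  step 6. node 5  ⊔preds=⊤  new=⊤  old=⊥  +wl: 4
  step 7. node 0  ⊔preds=⊤  new=⊤  old=3  +wl: 5
  step 8. node 1  ⊔preds=⊤  new=⊤  stable
  step 9. node 2  ⊔preds=⊤  new=⊤  stable
  step 10. node 3  ⊔preds=⊤  new=4  stable
  step 11. node 4  ⊔preds=⊤  new=⊤  stable
  step 12. node 5  ⊔preds=⊤  new=⊤  stable

Least fixpoint reached:
  node 0: ⊤
  node 1: ⊤
  node 2: ⊤
  node 3: 4
  node 4: ⊤
  node 5: ⊤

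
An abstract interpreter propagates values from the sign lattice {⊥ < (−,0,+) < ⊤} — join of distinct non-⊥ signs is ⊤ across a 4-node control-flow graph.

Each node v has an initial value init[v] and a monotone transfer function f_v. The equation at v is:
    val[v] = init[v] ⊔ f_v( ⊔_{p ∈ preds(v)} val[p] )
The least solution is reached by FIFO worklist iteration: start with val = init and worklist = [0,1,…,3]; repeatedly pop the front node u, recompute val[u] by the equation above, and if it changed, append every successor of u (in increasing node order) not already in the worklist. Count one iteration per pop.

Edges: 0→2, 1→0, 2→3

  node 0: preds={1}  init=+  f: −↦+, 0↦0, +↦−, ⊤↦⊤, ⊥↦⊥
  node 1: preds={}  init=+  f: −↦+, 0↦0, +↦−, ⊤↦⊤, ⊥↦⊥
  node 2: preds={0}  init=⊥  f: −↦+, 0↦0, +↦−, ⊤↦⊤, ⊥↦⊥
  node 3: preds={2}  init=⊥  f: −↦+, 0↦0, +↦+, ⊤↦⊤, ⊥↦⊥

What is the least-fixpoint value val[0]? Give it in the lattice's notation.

⊤

Trace (4 dequeues):
  [1] u=0 | in + | out ⊤ | prev + | push {}
  [2] u=1 | in ⊥ | out + | ==
  [3] u=2 | in ⊤ | out ⊤ | prev ⊥ | push {}
  [4] u=3 | in ⊤ | out ⊤ | prev ⊥ | push {}

Converged values:
  [0] ⊤
  [1] +
  [2] ⊤
  [3] ⊤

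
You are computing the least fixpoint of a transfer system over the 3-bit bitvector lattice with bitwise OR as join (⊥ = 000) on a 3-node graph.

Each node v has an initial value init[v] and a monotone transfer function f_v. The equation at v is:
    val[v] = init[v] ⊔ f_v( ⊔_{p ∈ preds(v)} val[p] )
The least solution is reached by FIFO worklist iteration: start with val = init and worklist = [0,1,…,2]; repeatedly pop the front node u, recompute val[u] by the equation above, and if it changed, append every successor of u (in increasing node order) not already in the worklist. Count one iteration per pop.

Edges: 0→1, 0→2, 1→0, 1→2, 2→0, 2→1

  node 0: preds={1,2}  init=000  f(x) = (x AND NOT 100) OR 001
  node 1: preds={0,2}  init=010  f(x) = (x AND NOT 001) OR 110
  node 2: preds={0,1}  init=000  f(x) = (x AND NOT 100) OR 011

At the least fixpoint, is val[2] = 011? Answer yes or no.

yes

Iteration log — 5 steps:
  step 1. node 0  ⊔preds=010  new=011  old=000  +wl: 
  step 2. node 1  ⊔preds=011  new=110  old=010  +wl: 0
  step 3. node 2  ⊔preds=111  new=011  old=000  +wl: 1
  step 4. node 0  ⊔preds=111  new=011  stable
  step 5. node 1  ⊔preds=011  new=110  stable

Least fixpoint reached:
  node 0: 011
  node 1: 110
  node 2: 011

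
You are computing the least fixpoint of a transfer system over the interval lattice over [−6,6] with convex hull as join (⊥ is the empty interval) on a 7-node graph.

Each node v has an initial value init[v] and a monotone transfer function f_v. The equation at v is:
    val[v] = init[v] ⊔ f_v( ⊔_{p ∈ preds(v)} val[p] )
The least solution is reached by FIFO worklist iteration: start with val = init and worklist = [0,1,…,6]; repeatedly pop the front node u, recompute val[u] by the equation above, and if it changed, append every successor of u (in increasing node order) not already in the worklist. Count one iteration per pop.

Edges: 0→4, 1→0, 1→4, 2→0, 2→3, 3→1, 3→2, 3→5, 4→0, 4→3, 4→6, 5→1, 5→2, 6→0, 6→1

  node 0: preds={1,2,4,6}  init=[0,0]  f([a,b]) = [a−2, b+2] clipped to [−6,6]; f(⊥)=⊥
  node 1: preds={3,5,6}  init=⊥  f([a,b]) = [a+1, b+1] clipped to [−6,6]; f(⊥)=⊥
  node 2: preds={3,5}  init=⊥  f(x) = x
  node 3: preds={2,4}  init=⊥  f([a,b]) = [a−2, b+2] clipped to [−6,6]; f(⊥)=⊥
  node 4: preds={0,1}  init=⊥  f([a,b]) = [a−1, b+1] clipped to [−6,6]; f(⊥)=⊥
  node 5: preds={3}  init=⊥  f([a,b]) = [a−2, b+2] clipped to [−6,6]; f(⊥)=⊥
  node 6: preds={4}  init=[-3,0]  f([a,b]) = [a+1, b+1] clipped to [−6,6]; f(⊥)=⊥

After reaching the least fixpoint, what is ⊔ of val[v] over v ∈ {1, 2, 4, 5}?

[-6,6]

Trace (21 dequeues):
  [1] u=0 | in [-3,0] | out [-5,2] | prev [0,0] | push {}
  [2] u=1 | in [-3,0] | out [-2,1] | prev ⊥ | push {0}
  [3] u=2 | in ⊥ | out ⊥ | ==
  [4] u=3 | in ⊥ | out ⊥ | ==
  [5] u=4 | in [-5,2] | out [-6,3] | prev ⊥ | push {3}
  [6] u=5 | in ⊥ | out ⊥ | ==
  [7] u=6 | in [-6,3] | out [-5,4] | prev [-3,0] | push {1}
  [8] u=0 | in [-6,4] | out [-6,6] | prev [-5,2] | push {4}
  [9] u=3 | in [-6,3] | out [-6,5] | prev ⊥ | push {2,5}
  [10] u=1 | in [-6,5] | out [-5,6] | prev [-2,1] | push {0}
  [11] u=4 | in [-6,6] | out [-6,6] | prev [-6,3] | push {3,6}
  [12] u=2 | in [-6,5] | out [-6,5] | prev ⊥ | push {}
  [13] u=5 | in [-6,5] | out [-6,6] | prev ⊥ | push {1,2}
  [14] u=0 | in [-6,6] | out [-6,6] | ==
  [15] u=3 | in [-6,6] | out [-6,6] | prev [-6,5] | push {5}
  [16] u=6 | in [-6,6] | out [-5,6] | prev [-5,4] | push {0}
  [17] u=1 | in [-6,6] | out [-5,6] | ==
  [18] u=2 | in [-6,6] | out [-6,6] | prev [-6,5] | push {3}
  [19] u=5 | in [-6,6] | out [-6,6] | ==
  [20] u=0 | in [-6,6] | out [-6,6] | ==
  [21] u=3 | in [-6,6] | out [-6,6] | ==

Converged values:
  [0] [-6,6]
  [1] [-5,6]
  [2] [-6,6]
  [3] [-6,6]
  [4] [-6,6]
  [5] [-6,6]
  [6] [-5,6]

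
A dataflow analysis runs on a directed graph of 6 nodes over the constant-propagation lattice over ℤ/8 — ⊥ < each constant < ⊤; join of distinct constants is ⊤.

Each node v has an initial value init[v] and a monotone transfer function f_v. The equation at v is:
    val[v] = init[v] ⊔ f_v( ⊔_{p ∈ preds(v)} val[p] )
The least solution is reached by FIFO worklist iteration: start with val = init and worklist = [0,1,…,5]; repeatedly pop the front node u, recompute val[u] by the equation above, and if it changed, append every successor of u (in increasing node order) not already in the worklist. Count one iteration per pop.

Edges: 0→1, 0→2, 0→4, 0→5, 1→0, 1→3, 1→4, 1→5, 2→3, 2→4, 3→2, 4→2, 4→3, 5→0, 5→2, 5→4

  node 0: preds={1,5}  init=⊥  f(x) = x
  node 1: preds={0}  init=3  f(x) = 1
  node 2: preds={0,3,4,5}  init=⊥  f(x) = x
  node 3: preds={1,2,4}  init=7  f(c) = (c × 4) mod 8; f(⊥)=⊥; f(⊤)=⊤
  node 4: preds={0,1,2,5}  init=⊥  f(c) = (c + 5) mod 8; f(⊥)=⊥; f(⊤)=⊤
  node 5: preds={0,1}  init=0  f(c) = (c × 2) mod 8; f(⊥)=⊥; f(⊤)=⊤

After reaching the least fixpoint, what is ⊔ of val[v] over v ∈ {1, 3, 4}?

⊤

Iteration log — 10 steps:
  step 1. node 0  ⊔preds=⊤  new=⊤  old=⊥  +wl: 
  step 2. node 1  ⊔preds=⊤  new=⊤  old=3  +wl: 0
  step 3. node 2  ⊔preds=⊤  new=⊤  old=⊥  +wl: 
  step 4. node 3  ⊔preds=⊤  new=⊤  old=7  +wl: 2
  step 5. node 4  ⊔preds=⊤  new=⊤  old=⊥  +wl: 3
  step 6. node 5  ⊔preds=⊤  new=⊤  old=0  +wl: 4
  step 7. node 0  ⊔preds=⊤  new=⊤  stable
  step 8. node 2  ⊔preds=⊤  new=⊤  stable
  step 9. node 3  ⊔preds=⊤  new=⊤  stable
  step 10. node 4  ⊔preds=⊤  new=⊤  stable

Least fixpoint reached:
  node 0: ⊤
  node 1: ⊤
  node 2: ⊤
  node 3: ⊤
  node 4: ⊤
  node 5: ⊤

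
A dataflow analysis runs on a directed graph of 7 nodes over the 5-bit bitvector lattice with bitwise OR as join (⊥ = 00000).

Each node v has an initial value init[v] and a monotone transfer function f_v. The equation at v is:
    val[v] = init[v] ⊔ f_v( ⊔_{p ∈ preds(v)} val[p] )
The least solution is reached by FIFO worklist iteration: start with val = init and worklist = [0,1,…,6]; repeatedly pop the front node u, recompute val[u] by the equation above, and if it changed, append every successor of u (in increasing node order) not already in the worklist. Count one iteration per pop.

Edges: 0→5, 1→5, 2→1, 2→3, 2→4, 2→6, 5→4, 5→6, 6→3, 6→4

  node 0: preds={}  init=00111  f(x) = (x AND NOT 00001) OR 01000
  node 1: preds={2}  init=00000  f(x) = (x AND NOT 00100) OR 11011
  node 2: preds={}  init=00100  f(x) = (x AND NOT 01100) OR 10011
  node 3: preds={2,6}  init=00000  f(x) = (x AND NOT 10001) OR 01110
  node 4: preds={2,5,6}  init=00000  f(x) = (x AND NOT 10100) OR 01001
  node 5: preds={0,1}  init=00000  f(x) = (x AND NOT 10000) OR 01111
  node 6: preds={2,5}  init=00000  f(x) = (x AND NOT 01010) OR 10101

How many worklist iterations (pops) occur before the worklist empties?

10

Iteration log — 10 steps:
  step 1. node 0  ⊔preds=00000  new=01111  old=00111  +wl: 
  step 2. node 1  ⊔preds=00100  new=11011  old=00000  +wl: 
  step 3. node 2  ⊔preds=00000  new=10111  old=00100  +wl: 1
  step 4. node 3  ⊔preds=10111  new=01110  old=00000  +wl: 
  step 5. node 4  ⊔preds=10111  new=01011  old=00000  +wl: 
  step 6. node 5  ⊔preds=11111  new=01111  old=00000  +wl: 4
  step 7. node 6  ⊔preds=11111  new=10101  old=00000  +wl: 3
  step 8. node 1  ⊔preds=10111  new=11011  stable
  step 9. node 4  ⊔preds=11111  new=01011  stable
  step 10. node 3  ⊔preds=10111  new=01110  stable

Least fixpoint reached:
  node 0: 01111
  node 1: 11011
  node 2: 10111
  node 3: 01110
  node 4: 01011
  node 5: 01111
  node 6: 10101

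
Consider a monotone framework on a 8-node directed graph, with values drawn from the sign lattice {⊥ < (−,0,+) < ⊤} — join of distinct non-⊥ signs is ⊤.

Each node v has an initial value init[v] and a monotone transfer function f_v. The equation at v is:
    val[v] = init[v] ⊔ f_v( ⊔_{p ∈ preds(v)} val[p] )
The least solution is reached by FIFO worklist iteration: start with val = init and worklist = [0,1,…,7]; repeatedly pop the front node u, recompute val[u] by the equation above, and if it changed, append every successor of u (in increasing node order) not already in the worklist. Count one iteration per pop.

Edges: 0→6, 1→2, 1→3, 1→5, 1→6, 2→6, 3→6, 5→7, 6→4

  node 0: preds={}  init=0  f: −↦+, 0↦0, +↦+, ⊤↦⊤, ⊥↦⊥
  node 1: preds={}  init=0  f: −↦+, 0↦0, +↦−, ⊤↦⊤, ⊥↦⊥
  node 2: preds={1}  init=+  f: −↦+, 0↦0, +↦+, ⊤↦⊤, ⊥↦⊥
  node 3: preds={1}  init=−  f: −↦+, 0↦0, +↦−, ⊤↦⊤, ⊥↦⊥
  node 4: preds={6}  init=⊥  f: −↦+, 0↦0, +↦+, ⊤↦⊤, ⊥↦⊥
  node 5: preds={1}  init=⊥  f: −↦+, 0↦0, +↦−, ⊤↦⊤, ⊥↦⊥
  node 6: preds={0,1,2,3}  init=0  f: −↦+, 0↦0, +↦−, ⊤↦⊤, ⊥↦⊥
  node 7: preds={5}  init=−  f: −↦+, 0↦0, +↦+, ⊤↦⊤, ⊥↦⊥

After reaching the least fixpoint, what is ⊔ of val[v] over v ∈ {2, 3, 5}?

⊤

Trace (9 dequeues):
  [1] u=0 | in ⊥ | out 0 | ==
  [2] u=1 | in ⊥ | out 0 | ==
  [3] u=2 | in 0 | out ⊤ | prev + | push {}
  [4] u=3 | in 0 | out ⊤ | prev − | push {}
  [5] u=4 | in 0 | out 0 | prev ⊥ | push {}
  [6] u=5 | in 0 | out 0 | prev ⊥ | push {}
  [7] u=6 | in ⊤ | out ⊤ | prev 0 | push {4}
  [8] u=7 | in 0 | out ⊤ | prev − | push {}
  [9] u=4 | in ⊤ | out ⊤ | prev 0 | push {}

Converged values:
  [0] 0
  [1] 0
  [2] ⊤
  [3] ⊤
  [4] ⊤
  [5] 0
  [6] ⊤
  [7] ⊤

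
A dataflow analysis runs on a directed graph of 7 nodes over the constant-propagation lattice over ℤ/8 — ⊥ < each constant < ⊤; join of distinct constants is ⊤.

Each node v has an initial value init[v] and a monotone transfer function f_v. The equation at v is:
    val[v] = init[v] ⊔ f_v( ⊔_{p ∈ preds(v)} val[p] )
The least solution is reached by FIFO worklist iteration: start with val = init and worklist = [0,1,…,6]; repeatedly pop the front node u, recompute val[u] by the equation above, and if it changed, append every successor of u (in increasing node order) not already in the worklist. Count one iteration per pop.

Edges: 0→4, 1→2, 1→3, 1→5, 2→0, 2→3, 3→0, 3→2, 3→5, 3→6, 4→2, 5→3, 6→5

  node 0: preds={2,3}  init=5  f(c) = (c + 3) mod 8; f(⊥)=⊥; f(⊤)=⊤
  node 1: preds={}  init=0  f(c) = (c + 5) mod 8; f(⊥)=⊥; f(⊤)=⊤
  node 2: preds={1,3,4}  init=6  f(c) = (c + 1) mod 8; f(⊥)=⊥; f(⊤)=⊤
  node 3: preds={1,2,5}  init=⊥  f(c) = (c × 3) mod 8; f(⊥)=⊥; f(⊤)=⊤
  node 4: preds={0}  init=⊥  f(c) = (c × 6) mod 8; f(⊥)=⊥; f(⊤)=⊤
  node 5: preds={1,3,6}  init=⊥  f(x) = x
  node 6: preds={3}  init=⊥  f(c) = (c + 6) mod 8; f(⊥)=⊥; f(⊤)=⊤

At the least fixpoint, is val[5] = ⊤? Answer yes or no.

yes

Trace (11 dequeues):
  [1] u=0 | in 6 | out ⊤ | prev 5 | push {}
  [2] u=1 | in ⊥ | out 0 | ==
  [3] u=2 | in 0 | out ⊤ | prev 6 | push {0}
  [4] u=3 | in ⊤ | out ⊤ | prev ⊥ | push {2}
  [5] u=4 | in ⊤ | out ⊤ | prev ⊥ | push {}
  [6] u=5 | in ⊤ | out ⊤ | prev ⊥ | push {3}
  [7] u=6 | in ⊤ | out ⊤ | prev ⊥ | push {5}
  [8] u=0 | in ⊤ | out ⊤ | ==
  [9] u=2 | in ⊤ | out ⊤ | ==
  [10] u=3 | in ⊤ | out ⊤ | ==
  [11] u=5 | in ⊤ | out ⊤ | ==

Converged values:
  [0] ⊤
  [1] 0
  [2] ⊤
  [3] ⊤
  [4] ⊤
  [5] ⊤
  [6] ⊤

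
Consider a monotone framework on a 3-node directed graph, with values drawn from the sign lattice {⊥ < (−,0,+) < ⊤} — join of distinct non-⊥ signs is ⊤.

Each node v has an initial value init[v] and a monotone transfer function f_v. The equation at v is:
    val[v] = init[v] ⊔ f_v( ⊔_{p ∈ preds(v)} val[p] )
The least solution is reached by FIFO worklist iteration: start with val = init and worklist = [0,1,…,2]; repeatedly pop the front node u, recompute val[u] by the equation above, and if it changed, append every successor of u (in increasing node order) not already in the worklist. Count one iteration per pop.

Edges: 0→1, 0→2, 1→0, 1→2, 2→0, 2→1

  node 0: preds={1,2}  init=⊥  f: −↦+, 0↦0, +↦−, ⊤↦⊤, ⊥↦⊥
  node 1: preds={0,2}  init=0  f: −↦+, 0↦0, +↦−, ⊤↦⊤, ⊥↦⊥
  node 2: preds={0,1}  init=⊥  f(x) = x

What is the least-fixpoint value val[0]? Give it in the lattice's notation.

Worklist (5 pops):
  #1 pop 0: in=0 → 0 (was ⊥); enqueue []
  #2 pop 1: in=0 → 0 (no change)
  #3 pop 2: in=0 → 0 (was ⊥); enqueue [0,1]
  #4 pop 0: in=0 → 0 (no change)
  #5 pop 1: in=0 → 0 (no change)

Fixpoint:
  val[0] = 0
  val[1] = 0
  val[2] = 0

0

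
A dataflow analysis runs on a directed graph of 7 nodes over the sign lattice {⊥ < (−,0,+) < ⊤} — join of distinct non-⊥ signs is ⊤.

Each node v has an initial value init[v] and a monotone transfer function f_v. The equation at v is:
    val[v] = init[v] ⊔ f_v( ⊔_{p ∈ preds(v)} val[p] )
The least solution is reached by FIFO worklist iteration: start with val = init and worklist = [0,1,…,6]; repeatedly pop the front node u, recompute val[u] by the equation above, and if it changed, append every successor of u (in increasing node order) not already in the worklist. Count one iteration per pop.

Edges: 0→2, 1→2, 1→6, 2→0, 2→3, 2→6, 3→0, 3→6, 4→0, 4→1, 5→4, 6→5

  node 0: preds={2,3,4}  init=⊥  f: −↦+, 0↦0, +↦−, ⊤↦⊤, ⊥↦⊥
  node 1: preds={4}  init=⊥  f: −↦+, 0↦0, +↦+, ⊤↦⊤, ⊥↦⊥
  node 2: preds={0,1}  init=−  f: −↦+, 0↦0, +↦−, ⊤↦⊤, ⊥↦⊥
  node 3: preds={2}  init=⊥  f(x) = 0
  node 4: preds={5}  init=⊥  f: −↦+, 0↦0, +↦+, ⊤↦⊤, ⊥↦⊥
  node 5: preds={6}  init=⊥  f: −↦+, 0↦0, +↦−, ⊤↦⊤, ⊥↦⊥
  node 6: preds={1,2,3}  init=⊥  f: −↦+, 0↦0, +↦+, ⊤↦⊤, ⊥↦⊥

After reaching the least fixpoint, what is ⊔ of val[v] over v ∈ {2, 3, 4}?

Trace (17 dequeues):
  [1] u=0 | in − | out + | prev ⊥ | push {}
  [2] u=1 | in ⊥ | out ⊥ | ==
  [3] u=2 | in + | out − | ==
  [4] u=3 | in − | out 0 | prev ⊥ | push {0}
  [5] u=4 | in ⊥ | out ⊥ | ==
  [6] u=5 | in ⊥ | out ⊥ | ==
  [7] u=6 | in ⊤ | out ⊤ | prev ⊥ | push {5}
  [8] u=0 | in ⊤ | out ⊤ | prev + | push {2}
  [9] u=5 | in ⊤ | out ⊤ | prev ⊥ | push {4}
  [10] u=2 | in ⊤ | out ⊤ | prev − | push {0,3,6}
  [11] u=4 | in ⊤ | out ⊤ | prev ⊥ | push {1}
  [12] u=0 | in ⊤ | out ⊤ | ==
  [13] u=3 | in ⊤ | out 0 | ==
  [14] u=6 | in ⊤ | out ⊤ | ==
  [15] u=1 | in ⊤ | out ⊤ | prev ⊥ | push {2,6}
  [16] u=2 | in ⊤ | out ⊤ | ==
  [17] u=6 | in ⊤ | out ⊤ | ==

Converged values:
  [0] ⊤
  [1] ⊤
  [2] ⊤
  [3] 0
  [4] ⊤
  [5] ⊤
  [6] ⊤

⊤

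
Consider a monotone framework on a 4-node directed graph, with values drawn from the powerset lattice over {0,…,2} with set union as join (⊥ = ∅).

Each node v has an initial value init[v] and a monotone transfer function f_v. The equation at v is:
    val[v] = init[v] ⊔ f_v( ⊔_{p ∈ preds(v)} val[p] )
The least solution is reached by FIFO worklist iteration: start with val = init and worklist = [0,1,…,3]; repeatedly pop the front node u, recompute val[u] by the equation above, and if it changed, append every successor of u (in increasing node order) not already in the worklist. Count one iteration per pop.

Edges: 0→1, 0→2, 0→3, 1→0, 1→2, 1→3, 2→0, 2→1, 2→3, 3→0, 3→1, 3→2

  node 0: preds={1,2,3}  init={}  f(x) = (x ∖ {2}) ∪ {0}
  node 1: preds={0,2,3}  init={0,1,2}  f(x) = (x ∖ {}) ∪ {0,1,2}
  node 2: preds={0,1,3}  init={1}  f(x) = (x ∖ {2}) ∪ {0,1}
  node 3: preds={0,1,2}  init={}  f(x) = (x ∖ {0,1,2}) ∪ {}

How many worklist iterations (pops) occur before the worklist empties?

Iteration log — 6 steps:
  step 1. node 0  ⊔preds={0,1,2}  new={0,1}  old={}  +wl: 
  step 2. node 1  ⊔preds={0,1}  new={0,1,2}  stable
  step 3. node 2  ⊔preds={0,1,2}  new={0,1}  old={1}  +wl: 0,1
  step 4. node 3  ⊔preds={0,1,2}  new={}  stable
  step 5. node 0  ⊔preds={0,1,2}  new={0,1}  stable
  step 6. node 1  ⊔preds={0,1}  new={0,1,2}  stable

Least fixpoint reached:
  node 0: {0,1}
  node 1: {0,1,2}
  node 2: {0,1}
  node 3: {}

6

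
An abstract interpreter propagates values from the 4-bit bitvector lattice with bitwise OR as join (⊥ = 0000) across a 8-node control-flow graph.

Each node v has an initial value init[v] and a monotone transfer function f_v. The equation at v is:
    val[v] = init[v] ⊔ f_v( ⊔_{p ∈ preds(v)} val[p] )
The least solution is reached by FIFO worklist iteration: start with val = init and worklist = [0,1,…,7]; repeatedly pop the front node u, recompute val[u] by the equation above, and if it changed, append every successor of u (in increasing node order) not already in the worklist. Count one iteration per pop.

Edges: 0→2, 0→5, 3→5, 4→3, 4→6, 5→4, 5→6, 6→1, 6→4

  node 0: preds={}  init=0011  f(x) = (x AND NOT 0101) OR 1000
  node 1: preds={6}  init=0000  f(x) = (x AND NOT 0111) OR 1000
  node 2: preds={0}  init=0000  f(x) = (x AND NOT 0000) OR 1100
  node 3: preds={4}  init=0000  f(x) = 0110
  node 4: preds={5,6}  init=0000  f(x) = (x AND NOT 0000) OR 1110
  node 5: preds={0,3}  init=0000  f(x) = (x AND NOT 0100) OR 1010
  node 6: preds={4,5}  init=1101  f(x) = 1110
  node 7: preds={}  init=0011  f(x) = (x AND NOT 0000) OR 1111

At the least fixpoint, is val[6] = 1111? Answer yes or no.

Worklist (11 pops):
  #1 pop 0: in=0000 → 1011 (was 0011); enqueue []
  #2 pop 1: in=1101 → 1000 (was 0000); enqueue []
  #3 pop 2: in=1011 → 1111 (was 0000); enqueue []
  #4 pop 3: in=0000 → 0110 (was 0000); enqueue []
  #5 pop 4: in=1101 → 1111 (was 0000); enqueue [3]
  #6 pop 5: in=1111 → 1011 (was 0000); enqueue [4]
  #7 pop 6: in=1111 → 1111 (was 1101); enqueue [1]
  #8 pop 7: in=0000 → 1111 (was 0011); enqueue []
  #9 pop 3: in=1111 → 0110 (no change)
  #10 pop 4: in=1111 → 1111 (no change)
  #11 pop 1: in=1111 → 1000 (no change)

Fixpoint:
  val[0] = 1011
  val[1] = 1000
  val[2] = 1111
  val[3] = 0110
  val[4] = 1111
  val[5] = 1011
  val[6] = 1111
  val[7] = 1111

yes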